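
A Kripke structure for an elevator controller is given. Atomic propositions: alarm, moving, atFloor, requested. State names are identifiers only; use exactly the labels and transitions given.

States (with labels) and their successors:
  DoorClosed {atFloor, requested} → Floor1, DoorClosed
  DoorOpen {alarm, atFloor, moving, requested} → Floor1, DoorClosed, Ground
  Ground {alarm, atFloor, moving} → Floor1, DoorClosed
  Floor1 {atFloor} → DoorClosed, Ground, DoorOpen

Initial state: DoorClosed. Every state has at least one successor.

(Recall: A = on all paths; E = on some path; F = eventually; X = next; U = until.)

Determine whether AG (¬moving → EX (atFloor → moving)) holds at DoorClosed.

States satisfying ¬moving → EX (atFloor → moving): {DoorOpen, Ground, Floor1}.
States satisfying AG (¬moving → EX (atFloor → moving)): ∅.
DoorClosed is reachable from DoorClosed and violates ¬moving → EX (atFloor → moving), so AG fails at DoorClosed.
DoorClosed ∉ Sat(AG (¬moving → EX (atFloor → moving))).

Does not hold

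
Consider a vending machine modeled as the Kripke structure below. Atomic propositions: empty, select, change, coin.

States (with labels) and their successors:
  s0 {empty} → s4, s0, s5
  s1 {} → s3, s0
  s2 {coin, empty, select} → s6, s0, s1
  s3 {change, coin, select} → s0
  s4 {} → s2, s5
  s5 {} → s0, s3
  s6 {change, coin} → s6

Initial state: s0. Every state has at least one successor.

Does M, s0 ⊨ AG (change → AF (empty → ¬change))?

Yes

States satisfying change → AF (empty → ¬change): {s0, s1, s2, s3, s4, s5, s6}.
States satisfying AG (change → AF (empty → ¬change)): {s0, s1, s2, s3, s4, s5, s6}.
Every state reachable from s0 satisfies change → AF (empty → ¬change).
s0 ∈ Sat(AG (change → AF (empty → ¬change))).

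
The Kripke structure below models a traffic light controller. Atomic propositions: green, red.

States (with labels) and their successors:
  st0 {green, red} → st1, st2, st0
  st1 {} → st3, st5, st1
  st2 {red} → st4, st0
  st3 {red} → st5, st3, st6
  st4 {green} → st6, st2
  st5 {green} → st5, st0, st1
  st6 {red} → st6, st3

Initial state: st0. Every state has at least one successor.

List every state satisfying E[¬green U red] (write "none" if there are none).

States satisfying ¬green: {st1, st2, st3, st6}.
States satisfying red: {st0, st2, st3, st6}.
States satisfying E[¬green U red]: {st0, st1, st2, st3, st6}.

{st0, st1, st2, st3, st6}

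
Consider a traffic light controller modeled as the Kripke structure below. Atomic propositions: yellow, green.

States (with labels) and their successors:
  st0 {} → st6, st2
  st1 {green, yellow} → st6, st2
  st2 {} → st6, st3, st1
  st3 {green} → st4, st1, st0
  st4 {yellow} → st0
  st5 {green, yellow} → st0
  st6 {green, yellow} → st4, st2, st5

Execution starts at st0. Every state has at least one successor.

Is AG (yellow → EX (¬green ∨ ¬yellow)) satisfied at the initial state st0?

Yes

States satisfying yellow → EX (¬green ∨ ¬yellow): {st0, st1, st2, st3, st4, st5, st6}.
States satisfying AG (yellow → EX (¬green ∨ ¬yellow)): {st0, st1, st2, st3, st4, st5, st6}.
Every state reachable from st0 satisfies yellow → EX (¬green ∨ ¬yellow).
st0 ∈ Sat(AG (yellow → EX (¬green ∨ ¬yellow))).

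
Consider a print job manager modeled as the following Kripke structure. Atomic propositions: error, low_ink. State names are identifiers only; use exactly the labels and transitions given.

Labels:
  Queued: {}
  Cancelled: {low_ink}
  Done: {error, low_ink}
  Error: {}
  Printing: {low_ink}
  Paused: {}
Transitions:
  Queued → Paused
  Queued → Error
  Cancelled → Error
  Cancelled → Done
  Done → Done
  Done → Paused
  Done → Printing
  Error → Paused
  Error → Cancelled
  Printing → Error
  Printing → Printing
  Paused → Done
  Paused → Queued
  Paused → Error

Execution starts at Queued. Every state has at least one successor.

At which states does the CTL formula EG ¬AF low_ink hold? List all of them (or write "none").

States satisfying ¬AF low_ink: {Queued, Error, Paused}.
States satisfying EG ¬AF low_ink: {Queued, Error, Paused}.

{Queued, Error, Paused}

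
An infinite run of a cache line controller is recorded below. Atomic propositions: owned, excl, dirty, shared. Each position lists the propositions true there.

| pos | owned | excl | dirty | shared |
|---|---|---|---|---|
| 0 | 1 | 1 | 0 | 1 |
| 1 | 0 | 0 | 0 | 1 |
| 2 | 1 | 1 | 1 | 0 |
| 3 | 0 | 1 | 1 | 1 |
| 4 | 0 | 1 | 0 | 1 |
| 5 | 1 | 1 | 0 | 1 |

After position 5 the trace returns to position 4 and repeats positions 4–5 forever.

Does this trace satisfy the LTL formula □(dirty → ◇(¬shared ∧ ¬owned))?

dirty → ◇(¬shared ∧ ¬owned) must hold at every position from 0 onward. It fails at position 2, so □(dirty → ◇(¬shared ∧ ¬owned)) is false.
Positions where dirty holds: 2, 3.
Check ◇(¬shared ∧ ¬owned) at each: 2→fails, 3→fails.

Does not hold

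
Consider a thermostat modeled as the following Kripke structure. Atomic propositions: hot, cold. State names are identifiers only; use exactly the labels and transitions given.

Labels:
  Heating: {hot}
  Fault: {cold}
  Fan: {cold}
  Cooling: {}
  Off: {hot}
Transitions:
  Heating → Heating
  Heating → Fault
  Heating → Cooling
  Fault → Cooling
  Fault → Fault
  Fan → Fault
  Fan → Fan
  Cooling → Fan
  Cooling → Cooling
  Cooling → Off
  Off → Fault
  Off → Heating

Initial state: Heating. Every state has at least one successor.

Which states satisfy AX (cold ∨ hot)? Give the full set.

States satisfying cold ∨ hot: {Heating, Fault, Fan, Off}.
States satisfying AX (cold ∨ hot): {Fan, Off}.

{Fan, Off}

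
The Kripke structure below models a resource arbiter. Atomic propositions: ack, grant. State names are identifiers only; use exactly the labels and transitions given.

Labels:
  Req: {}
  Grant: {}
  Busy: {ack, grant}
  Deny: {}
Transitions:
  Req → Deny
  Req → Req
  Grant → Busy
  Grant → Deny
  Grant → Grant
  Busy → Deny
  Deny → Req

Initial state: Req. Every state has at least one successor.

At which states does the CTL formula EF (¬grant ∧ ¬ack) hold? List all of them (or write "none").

{Req, Grant, Busy, Deny}

States satisfying ¬grant ∧ ¬ack: {Req, Grant, Deny}.
States satisfying EF (¬grant ∧ ¬ack): {Req, Grant, Busy, Deny}.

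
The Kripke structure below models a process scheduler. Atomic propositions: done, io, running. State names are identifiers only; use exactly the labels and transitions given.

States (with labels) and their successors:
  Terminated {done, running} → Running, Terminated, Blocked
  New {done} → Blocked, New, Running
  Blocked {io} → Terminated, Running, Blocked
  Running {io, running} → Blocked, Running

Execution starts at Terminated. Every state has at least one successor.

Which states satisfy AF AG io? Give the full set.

none

States satisfying AG io: ∅.
States satisfying AF AG io: ∅.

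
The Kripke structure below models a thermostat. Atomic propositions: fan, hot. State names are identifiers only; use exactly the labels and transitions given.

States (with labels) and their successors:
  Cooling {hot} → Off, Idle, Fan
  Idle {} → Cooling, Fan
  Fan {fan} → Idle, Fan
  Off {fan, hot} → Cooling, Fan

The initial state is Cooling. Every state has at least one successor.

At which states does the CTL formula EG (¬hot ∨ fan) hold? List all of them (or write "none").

{Idle, Fan, Off}

States satisfying ¬hot ∨ fan: {Idle, Fan, Off}.
States satisfying EG (¬hot ∨ fan): {Idle, Fan, Off}.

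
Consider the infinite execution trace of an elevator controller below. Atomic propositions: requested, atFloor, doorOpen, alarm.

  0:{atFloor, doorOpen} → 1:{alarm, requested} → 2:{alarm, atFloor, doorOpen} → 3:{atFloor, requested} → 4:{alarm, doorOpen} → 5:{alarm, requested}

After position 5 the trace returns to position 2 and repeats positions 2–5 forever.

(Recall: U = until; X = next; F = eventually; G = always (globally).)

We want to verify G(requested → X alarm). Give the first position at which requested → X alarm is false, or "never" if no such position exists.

requested → X alarm holds at every position 0..5, and those are all the positions the trace ever visits, so the invariant G(requested → X alarm) is never violated.

never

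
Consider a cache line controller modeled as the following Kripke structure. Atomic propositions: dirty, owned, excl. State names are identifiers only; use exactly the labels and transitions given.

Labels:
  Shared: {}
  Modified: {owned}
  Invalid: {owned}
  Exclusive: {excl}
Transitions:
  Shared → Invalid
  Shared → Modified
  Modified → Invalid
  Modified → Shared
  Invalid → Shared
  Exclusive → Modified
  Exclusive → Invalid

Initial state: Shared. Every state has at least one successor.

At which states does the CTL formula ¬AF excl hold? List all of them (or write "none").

{Shared, Modified, Invalid}

States satisfying excl: {Exclusive}.
States satisfying AF excl: {Exclusive}.
States satisfying ¬AF excl: {Shared, Modified, Invalid}.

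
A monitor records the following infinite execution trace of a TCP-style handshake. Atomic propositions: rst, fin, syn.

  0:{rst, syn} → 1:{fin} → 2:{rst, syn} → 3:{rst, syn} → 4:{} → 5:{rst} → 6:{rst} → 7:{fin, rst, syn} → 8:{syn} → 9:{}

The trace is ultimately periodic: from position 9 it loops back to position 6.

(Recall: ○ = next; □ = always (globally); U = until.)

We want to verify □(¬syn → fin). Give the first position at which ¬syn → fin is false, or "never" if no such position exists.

Check ¬syn → fin at each position in order: 0 ✓, 1 ✓, 2 ✓, 3 ✓.
At position 4 the labels are {}, so ¬syn → fin is false there. This is the first violation.

4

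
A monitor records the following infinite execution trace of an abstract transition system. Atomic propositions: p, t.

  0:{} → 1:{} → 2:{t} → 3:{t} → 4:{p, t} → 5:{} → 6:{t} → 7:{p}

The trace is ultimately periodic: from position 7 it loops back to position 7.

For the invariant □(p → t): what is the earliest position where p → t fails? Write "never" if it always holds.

7

Check p → t at each position in order: 0 ✓, 1 ✓, 2 ✓, 3 ✓, 4 ✓, 5 ✓, 6 ✓.
At position 7 the labels are {p}, so p → t is false there. This is the first violation.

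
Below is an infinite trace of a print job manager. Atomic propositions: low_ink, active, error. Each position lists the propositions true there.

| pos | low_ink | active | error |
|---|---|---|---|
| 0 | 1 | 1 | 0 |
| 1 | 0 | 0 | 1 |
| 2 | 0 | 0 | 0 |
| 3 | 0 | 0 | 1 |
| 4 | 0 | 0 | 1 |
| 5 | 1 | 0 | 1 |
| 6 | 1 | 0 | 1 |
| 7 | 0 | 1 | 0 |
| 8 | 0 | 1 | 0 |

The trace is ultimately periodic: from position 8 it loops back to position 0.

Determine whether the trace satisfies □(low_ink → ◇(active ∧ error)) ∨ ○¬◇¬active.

low_ink → ◇(active ∧ error) must hold at every position from 0 onward. It fails at position 0, so □(low_ink → ◇(active ∧ error)) is false.
Positions where low_ink holds: 0, 5, 6.
Check ◇(active ∧ error) at each: 0→fails, 5→fails, 6→fails.
The position after 0 is 1; ¬◇¬active is false there.
At position 0: □(low_ink → ◇(active ∧ error)) is false; ○¬◇¬active is false; so □(low_ink → ◇(active ∧ error)) ∨ ○¬◇¬active is false.

No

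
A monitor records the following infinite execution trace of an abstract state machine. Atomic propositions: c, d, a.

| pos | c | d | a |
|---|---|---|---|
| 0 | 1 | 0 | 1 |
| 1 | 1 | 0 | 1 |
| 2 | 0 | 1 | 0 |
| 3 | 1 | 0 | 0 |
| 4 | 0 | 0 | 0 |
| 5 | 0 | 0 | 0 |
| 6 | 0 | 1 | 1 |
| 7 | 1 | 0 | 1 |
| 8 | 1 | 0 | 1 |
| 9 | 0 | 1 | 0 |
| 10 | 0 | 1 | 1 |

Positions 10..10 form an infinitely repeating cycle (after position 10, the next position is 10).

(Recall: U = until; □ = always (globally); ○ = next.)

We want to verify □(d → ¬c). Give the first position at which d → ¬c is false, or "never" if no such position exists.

d → ¬c holds at every position 0..10, and those are all the positions the trace ever visits, so the invariant □(d → ¬c) is never violated.

never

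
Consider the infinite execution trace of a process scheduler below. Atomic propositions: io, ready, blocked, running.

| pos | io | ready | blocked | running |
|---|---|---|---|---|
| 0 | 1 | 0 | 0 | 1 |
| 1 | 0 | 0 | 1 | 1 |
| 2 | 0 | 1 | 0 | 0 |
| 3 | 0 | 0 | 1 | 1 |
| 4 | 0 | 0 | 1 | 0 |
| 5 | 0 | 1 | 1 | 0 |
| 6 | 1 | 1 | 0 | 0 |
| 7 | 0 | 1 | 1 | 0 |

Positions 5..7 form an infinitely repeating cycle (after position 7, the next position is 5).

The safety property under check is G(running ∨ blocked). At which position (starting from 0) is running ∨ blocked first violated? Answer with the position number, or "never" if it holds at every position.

2

Check running ∨ blocked at each position in order: 0 ✓, 1 ✓.
At position 2 the labels are {ready}, so running ∨ blocked is false there. This is the first violation.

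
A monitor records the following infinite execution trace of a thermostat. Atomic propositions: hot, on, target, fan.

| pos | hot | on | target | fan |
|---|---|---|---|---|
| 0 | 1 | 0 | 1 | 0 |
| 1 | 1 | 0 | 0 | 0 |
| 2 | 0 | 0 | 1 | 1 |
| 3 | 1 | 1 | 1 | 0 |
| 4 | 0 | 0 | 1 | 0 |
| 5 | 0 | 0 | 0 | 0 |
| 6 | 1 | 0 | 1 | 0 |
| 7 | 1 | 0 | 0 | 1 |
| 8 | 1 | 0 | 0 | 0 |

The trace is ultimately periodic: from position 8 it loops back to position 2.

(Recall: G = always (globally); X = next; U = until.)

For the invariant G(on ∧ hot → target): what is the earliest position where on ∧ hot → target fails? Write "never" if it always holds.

never

on ∧ hot → target holds at every position 0..8, and those are all the positions the trace ever visits, so the invariant G(on ∧ hot → target) is never violated.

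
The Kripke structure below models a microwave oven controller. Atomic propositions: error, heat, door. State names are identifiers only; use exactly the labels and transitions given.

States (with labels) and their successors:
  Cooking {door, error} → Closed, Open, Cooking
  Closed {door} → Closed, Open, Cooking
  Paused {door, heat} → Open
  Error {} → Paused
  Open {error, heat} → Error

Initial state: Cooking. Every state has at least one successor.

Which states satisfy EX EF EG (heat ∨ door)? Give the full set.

States satisfying EF EG (heat ∨ door): {Cooking, Closed}.
States satisfying EX EF EG (heat ∨ door): {Cooking, Closed}.

{Cooking, Closed}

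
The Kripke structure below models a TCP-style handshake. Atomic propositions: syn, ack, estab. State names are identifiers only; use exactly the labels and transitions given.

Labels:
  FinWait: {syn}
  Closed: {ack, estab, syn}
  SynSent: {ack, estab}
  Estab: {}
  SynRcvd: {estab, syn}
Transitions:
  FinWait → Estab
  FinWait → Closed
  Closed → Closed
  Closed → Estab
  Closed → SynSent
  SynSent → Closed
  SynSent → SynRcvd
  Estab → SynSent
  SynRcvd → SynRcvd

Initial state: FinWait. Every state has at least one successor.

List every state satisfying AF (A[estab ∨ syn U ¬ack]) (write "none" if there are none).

{FinWait, Estab, SynRcvd}

States satisfying A[estab ∨ syn U ¬ack]: {FinWait, Estab, SynRcvd}.
States satisfying AF (A[estab ∨ syn U ¬ack]): {FinWait, Estab, SynRcvd}.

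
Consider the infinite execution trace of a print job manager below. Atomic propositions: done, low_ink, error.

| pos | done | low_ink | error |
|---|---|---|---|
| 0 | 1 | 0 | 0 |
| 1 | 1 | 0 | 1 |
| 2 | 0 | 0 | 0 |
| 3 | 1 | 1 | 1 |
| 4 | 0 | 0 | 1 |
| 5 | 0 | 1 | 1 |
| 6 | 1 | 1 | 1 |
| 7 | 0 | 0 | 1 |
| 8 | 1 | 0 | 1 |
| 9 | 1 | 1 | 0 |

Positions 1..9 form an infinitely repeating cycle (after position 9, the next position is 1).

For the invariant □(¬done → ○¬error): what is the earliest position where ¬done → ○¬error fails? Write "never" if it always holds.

Check ¬done → ○¬error at each position in order: 0 ✓, 1 ✓.
At position 2 the labels are {} and the next position 3 has {done, error, low_ink}, so ¬done → ○¬error is false there. This is the first violation.

2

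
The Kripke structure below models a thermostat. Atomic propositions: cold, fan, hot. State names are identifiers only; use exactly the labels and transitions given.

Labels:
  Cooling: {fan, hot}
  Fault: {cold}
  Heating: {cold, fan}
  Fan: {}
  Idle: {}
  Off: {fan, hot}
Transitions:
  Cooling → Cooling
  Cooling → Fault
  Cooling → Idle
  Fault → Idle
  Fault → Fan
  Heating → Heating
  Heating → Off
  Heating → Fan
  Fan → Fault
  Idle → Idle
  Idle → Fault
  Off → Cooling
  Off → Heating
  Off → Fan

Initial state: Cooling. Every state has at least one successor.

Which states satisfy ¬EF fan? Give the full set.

{Fault, Fan, Idle}

States satisfying fan: {Cooling, Heating, Off}.
States satisfying EF fan: {Cooling, Heating, Off}.
States satisfying ¬EF fan: {Fault, Fan, Idle}.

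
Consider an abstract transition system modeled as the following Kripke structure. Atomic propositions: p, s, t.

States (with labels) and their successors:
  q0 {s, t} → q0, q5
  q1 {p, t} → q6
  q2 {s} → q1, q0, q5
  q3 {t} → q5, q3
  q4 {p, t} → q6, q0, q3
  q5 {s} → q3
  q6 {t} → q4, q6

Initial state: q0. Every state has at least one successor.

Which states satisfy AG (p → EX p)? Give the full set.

States satisfying p → EX p: {q0, q2, q3, q5, q6}.
States satisfying AG (p → EX p): {q0, q3, q5}.

{q0, q3, q5}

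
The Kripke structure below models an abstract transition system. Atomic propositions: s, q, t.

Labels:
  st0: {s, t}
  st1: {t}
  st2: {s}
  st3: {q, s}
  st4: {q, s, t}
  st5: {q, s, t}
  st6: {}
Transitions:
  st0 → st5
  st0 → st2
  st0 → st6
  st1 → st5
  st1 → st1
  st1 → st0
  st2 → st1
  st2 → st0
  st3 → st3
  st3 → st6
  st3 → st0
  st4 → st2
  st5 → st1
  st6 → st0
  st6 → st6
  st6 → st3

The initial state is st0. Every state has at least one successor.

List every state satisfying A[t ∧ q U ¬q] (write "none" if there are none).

{st0, st1, st2, st4, st5, st6}

States satisfying t ∧ q: {st4, st5}.
States satisfying ¬q: {st0, st1, st2, st6}.
States satisfying A[t ∧ q U ¬q]: {st0, st1, st2, st4, st5, st6}.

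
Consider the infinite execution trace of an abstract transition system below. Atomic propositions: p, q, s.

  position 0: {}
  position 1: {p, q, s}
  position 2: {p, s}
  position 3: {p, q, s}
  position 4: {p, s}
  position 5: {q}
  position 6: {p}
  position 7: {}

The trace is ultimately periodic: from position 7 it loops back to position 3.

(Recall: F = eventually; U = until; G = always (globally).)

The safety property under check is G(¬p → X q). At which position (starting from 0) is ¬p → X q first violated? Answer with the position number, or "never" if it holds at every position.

Check ¬p → X q at each position in order: 0 ✓, 1 ✓, 2 ✓, 3 ✓, 4 ✓.
At position 5 the labels are {q} and the next position 6 has {p}, so ¬p → X q is false there. This is the first violation.

5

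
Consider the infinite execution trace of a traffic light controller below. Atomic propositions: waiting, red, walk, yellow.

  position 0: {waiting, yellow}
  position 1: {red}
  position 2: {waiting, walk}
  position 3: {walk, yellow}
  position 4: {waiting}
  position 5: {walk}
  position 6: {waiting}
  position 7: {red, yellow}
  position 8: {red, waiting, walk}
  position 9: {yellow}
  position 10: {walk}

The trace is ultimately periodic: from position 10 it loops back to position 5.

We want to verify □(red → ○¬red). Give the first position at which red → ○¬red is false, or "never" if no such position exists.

Check red → ○¬red at each position in order: 0 ✓, 1 ✓, 2 ✓, 3 ✓, 4 ✓, 5 ✓, 6 ✓.
At position 7 the labels are {red, yellow} and the next position 8 has {red, waiting, walk}, so red → ○¬red is false there. This is the first violation.

7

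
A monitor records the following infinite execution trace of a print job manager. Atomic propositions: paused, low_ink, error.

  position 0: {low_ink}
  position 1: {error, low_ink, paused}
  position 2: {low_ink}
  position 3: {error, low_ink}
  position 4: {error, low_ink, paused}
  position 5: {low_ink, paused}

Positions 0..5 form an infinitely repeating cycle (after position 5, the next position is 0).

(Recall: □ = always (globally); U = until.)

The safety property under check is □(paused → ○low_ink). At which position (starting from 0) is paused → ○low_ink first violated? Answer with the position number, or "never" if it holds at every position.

never

paused → ○low_ink holds at every position 0..5, and those are all the positions the trace ever visits, so the invariant □(paused → ○low_ink) is never violated.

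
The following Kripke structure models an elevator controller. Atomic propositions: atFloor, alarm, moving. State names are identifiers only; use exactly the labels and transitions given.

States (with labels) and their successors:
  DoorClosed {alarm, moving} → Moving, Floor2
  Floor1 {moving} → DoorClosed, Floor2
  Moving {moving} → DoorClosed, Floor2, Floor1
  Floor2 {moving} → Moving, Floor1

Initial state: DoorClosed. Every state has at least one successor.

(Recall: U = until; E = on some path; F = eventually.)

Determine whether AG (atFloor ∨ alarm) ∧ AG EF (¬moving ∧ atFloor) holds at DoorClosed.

States satisfying atFloor ∨ alarm: {DoorClosed}.
States satisfying AG (atFloor ∨ alarm): ∅.
States satisfying EF (¬moving ∧ atFloor): ∅.
States satisfying AG EF (¬moving ∧ atFloor): ∅.
States satisfying AG (atFloor ∨ alarm) ∧ AG EF (¬moving ∧ atFloor): ∅.
DoorClosed ∉ Sat(AG (atFloor ∨ alarm) ∧ AG EF (¬moving ∧ atFloor)).

Violated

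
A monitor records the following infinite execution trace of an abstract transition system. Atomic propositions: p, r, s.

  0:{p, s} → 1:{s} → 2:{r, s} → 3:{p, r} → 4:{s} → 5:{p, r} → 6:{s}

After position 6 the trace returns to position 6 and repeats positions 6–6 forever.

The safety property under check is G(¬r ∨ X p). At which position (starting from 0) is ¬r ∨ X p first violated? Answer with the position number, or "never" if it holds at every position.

3

Check ¬r ∨ X p at each position in order: 0 ✓, 1 ✓, 2 ✓.
At position 3 the labels are {p, r} and the next position 4 has {s}, so ¬r ∨ X p is false there. This is the first violation.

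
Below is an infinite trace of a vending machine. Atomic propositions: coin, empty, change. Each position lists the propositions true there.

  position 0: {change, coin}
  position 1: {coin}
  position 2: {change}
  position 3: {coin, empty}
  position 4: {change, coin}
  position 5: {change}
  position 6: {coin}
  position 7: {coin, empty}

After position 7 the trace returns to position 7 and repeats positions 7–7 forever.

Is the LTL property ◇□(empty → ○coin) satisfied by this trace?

Satisfied

□(empty → ○coin) holds at position 0, which is reachable from 0, so ◇□(empty → ○coin) holds.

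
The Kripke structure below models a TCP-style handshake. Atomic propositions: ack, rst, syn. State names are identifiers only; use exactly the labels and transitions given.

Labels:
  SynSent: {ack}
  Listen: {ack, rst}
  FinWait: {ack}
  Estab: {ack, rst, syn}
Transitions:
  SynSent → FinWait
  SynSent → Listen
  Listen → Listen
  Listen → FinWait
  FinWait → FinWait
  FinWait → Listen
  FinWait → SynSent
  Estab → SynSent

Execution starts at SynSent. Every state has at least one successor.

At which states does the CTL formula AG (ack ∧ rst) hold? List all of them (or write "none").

none

States satisfying ack ∧ rst: {Listen, Estab}.
States satisfying AG (ack ∧ rst): ∅.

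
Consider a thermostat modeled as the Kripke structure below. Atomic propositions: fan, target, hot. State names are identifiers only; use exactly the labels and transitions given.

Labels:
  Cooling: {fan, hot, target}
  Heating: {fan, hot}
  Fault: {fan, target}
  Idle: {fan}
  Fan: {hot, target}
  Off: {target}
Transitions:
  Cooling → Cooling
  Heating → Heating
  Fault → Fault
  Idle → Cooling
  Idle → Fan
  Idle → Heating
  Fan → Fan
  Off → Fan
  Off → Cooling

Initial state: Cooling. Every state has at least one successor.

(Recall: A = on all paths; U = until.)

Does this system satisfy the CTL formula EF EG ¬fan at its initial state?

Does not hold

States satisfying EG ¬fan: {Fan, Off}.
States satisfying EF EG ¬fan: {Idle, Fan, Off}.
No suitable path/successor from Cooling witnesses the formula.
Cooling ∉ Sat(EF EG ¬fan).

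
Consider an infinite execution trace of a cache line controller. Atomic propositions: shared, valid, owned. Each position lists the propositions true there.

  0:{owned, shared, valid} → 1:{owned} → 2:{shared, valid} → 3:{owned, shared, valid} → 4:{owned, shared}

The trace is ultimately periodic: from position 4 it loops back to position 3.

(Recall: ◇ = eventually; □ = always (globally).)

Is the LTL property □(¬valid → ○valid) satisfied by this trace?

¬valid → ○valid holds at every position 0..4, and those are all positions ever visited, so □(¬valid → ○valid) holds.
Positions where ¬valid holds: 1, 4.
Check ○valid at each: 1→ok, 4→ok.

Yes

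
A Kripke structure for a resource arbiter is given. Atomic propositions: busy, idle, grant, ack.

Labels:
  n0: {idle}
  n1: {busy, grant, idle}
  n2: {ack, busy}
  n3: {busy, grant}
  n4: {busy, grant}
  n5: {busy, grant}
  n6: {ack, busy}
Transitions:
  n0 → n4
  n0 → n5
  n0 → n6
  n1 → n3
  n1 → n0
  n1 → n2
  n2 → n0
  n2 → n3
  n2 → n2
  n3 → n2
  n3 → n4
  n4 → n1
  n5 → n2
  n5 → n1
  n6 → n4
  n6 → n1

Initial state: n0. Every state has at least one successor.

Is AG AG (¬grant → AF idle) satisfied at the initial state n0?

Violated

States satisfying AG (¬grant → AF idle): ∅.
States satisfying AG AG (¬grant → AF idle): ∅.
n0 is reachable from n0 and violates AG (¬grant → AF idle), so AG fails at n0.
n0 ∉ Sat(AG AG (¬grant → AF idle)).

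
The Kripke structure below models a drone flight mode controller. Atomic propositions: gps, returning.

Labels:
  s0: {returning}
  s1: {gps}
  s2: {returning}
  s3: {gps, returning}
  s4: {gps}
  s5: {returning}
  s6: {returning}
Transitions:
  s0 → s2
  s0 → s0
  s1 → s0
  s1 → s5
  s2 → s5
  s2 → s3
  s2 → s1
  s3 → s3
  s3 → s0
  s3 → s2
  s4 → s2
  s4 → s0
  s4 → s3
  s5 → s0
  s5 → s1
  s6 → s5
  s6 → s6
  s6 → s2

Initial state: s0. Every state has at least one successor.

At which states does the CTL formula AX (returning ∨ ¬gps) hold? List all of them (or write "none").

States satisfying returning ∨ ¬gps: {s0, s2, s3, s5, s6}.
States satisfying AX (returning ∨ ¬gps): {s0, s1, s3, s4, s6}.

{s0, s1, s3, s4, s6}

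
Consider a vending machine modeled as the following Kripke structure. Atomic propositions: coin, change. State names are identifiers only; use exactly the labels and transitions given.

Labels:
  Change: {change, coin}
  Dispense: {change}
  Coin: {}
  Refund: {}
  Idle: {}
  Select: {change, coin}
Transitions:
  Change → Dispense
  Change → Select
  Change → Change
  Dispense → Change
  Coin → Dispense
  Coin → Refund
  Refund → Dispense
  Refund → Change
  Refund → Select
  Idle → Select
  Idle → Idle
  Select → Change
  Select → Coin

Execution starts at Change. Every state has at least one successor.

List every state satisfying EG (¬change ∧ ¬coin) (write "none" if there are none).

States satisfying ¬change ∧ ¬coin: {Coin, Refund, Idle}.
States satisfying EG (¬change ∧ ¬coin): {Idle}.

{Idle}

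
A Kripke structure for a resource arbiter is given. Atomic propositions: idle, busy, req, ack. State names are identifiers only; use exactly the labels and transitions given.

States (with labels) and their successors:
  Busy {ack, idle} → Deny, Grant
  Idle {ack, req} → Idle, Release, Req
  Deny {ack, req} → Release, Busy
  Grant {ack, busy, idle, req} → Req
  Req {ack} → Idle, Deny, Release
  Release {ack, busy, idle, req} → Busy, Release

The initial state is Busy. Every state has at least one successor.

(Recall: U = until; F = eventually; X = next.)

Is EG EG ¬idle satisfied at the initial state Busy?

Does not hold

States satisfying EG ¬idle: {Idle, Req}.
States satisfying EG EG ¬idle: {Idle, Req}.
No suitable path/successor from Busy witnesses the formula.
Busy ∉ Sat(EG EG ¬idle).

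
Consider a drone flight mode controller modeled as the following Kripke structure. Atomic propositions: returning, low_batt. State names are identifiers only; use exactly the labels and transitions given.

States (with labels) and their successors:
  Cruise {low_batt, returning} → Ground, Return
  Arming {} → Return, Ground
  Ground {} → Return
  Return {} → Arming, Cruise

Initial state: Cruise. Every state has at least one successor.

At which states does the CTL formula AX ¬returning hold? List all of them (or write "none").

{Cruise, Arming, Ground}

States satisfying ¬returning: {Arming, Ground, Return}.
States satisfying AX ¬returning: {Cruise, Arming, Ground}.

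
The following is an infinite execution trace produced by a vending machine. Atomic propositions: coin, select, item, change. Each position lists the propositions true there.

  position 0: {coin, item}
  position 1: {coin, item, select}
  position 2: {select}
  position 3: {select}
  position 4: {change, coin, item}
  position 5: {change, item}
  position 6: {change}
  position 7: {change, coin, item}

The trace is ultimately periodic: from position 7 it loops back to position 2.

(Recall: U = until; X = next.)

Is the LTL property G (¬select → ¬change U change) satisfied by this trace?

Satisfied

¬select → ¬change U change holds at every position 0..7, and those are all positions ever visited, so G (¬select → ¬change U change) holds.
Positions where ¬select holds: 0, 4, 5, 6, 7.
Check ¬change U change at each: 0→ok, 4→ok, 5→ok, 6→ok, 7→ok.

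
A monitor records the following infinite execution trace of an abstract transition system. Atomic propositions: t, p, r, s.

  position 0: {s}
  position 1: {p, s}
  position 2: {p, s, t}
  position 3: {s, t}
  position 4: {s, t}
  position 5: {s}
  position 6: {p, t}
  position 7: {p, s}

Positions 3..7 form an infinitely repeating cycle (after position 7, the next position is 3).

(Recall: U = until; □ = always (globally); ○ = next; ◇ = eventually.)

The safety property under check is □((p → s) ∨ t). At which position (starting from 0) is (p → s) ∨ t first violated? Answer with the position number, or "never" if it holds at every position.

never

(p → s) ∨ t holds at every position 0..7, and those are all the positions the trace ever visits, so the invariant □((p → s) ∨ t) is never violated.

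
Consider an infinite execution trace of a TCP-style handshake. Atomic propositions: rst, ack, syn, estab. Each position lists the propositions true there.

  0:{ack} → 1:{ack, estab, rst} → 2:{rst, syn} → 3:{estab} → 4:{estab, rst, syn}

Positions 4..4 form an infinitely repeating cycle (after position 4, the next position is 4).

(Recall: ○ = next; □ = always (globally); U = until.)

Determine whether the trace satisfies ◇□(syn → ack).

No

□(syn → ack) is false at every position 0..4, so it never becomes true and ◇□(syn → ack) fails.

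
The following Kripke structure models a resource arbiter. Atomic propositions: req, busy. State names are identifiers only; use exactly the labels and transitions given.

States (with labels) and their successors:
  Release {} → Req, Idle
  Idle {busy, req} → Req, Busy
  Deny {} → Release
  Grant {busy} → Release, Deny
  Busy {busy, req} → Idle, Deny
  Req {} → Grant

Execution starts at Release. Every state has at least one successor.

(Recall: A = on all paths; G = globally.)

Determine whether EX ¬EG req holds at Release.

Holds

States satisfying ¬EG req: {Release, Deny, Grant, Req}.
States satisfying EX ¬EG req: {Release, Idle, Deny, Grant, Busy, Req}.
Release ∈ Sat(EX ¬EG req).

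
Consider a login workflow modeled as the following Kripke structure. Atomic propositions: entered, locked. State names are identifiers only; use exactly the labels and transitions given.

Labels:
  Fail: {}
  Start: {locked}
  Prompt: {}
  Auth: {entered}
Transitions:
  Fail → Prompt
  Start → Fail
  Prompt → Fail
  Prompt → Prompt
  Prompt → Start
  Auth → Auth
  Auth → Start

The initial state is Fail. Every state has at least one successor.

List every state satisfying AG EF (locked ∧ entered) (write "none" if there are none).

none

States satisfying EF (locked ∧ entered): ∅.
States satisfying AG EF (locked ∧ entered): ∅.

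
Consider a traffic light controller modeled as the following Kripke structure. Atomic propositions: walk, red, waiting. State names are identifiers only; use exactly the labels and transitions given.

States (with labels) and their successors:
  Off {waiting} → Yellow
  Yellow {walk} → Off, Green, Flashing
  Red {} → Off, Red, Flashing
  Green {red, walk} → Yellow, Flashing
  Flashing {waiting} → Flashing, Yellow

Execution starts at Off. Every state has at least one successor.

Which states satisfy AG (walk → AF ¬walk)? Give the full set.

States satisfying walk → AF ¬walk: {Off, Red, Flashing}.
States satisfying AG (walk → AF ¬walk): ∅.

none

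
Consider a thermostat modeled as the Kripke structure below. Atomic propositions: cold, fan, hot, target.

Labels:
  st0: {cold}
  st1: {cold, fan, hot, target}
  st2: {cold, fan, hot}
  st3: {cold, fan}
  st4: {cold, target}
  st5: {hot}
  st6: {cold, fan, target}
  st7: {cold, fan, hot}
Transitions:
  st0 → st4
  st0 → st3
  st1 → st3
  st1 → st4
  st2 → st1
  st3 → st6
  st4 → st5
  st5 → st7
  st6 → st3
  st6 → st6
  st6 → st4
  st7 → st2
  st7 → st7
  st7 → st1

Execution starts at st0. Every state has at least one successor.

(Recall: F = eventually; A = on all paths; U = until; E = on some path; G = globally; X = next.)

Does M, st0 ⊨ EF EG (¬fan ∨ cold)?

States satisfying EG (¬fan ∨ cold): {st0, st1, st2, st3, st4, st5, st6, st7}.
States satisfying EF EG (¬fan ∨ cold): {st0, st1, st2, st3, st4, st5, st6, st7}.
Some path from st0 reaches a state where EG (¬fan ∨ cold) holds.
st0 ∈ Sat(EF EG (¬fan ∨ cold)).

Satisfied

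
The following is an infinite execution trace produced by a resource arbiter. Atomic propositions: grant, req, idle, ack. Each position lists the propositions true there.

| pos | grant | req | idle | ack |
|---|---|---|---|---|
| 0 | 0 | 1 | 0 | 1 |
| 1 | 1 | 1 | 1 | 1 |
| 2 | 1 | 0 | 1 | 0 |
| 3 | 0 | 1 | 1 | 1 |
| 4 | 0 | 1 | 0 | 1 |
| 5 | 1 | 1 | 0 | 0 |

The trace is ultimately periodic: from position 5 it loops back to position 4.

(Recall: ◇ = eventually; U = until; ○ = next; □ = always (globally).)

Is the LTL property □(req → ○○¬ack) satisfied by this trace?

req → ○○¬ack must hold at every position from 0 onward. It fails at position 1, so □(req → ○○¬ack) is false.
Positions where req holds: 0, 1, 3, 4, 5.
Check ○○¬ack at each: 0→ok, 1→fails, 3→ok, 4→fails, 5→ok.

Violated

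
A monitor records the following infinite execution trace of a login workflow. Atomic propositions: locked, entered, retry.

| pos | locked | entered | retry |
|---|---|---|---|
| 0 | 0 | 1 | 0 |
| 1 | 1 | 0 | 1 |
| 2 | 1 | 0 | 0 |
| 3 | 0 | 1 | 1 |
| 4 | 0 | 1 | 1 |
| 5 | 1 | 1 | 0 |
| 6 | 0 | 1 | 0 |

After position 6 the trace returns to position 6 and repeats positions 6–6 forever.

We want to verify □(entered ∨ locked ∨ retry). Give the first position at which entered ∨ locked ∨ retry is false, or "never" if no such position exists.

entered ∨ locked ∨ retry holds at every position 0..6, and those are all the positions the trace ever visits, so the invariant □(entered ∨ locked ∨ retry) is never violated.

never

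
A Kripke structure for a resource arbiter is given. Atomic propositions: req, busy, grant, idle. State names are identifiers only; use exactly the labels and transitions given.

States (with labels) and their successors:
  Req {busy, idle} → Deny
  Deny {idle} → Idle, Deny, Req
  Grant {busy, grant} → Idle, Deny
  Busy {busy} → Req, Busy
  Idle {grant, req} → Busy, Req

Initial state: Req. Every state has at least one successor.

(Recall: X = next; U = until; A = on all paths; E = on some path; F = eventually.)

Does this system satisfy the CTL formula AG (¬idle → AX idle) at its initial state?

No

States satisfying ¬idle → AX idle: {Req, Deny}.
States satisfying AG (¬idle → AX idle): ∅.
Busy is reachable from Req and violates ¬idle → AX idle, so AG fails at Req.
Req ∉ Sat(AG (¬idle → AX idle)).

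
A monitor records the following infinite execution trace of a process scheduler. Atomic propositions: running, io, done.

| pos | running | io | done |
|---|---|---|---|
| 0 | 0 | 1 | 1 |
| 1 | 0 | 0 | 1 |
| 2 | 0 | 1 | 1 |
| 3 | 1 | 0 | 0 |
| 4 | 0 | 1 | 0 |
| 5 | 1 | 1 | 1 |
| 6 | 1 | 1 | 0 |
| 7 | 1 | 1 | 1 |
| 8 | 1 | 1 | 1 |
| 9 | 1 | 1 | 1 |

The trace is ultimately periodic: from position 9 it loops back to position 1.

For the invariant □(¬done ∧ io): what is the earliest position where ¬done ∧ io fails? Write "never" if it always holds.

0

At position 0 the labels are {done, io}, so ¬done ∧ io is false there. This is the first violation.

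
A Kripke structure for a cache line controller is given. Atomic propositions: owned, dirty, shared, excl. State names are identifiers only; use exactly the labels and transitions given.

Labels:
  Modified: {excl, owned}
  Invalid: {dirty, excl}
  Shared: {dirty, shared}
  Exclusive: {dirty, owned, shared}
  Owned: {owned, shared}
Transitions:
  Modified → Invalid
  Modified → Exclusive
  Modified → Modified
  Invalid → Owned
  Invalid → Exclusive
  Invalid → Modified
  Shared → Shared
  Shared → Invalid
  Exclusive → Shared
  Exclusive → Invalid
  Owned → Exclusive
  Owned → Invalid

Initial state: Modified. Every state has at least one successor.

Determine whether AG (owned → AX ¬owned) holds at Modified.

States satisfying owned → AX ¬owned: {Invalid, Shared, Exclusive}.
States satisfying AG (owned → AX ¬owned): ∅.
Modified is reachable from Modified and violates owned → AX ¬owned, so AG fails at Modified.
Modified ∉ Sat(AG (owned → AX ¬owned)).

No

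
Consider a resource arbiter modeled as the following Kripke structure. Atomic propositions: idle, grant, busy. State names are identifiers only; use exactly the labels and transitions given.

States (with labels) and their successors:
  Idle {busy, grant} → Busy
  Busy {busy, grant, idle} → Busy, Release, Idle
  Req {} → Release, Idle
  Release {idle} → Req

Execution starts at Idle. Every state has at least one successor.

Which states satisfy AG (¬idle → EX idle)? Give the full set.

States satisfying ¬idle → EX idle: {Idle, Busy, Req, Release}.
States satisfying AG (¬idle → EX idle): {Idle, Busy, Req, Release}.

{Idle, Busy, Req, Release}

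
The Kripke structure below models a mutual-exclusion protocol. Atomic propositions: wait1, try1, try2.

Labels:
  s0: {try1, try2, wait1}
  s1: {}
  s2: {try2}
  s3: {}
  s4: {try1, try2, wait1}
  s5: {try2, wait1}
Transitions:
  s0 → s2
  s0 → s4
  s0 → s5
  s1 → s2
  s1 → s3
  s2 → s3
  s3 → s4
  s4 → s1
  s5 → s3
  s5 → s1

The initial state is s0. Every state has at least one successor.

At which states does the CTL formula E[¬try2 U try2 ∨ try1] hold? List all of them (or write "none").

States satisfying ¬try2: {s1, s3}.
States satisfying try2 ∨ try1: {s0, s2, s4, s5}.
States satisfying E[¬try2 U try2 ∨ try1]: {s0, s1, s2, s3, s4, s5}.

{s0, s1, s2, s3, s4, s5}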